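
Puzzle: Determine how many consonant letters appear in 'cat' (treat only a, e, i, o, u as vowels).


Consonants in 'cat': c, t = 2 consonants.

2


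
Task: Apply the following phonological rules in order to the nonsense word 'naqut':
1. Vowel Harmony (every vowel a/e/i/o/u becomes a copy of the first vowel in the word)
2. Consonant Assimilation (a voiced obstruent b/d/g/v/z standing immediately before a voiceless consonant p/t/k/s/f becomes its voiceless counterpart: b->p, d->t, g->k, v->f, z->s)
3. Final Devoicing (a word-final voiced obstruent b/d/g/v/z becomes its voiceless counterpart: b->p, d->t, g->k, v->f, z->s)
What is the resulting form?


Starting form: 'naqut'
Rule 1: Vowel Harmony: all vowels become 'a' (matching first vowel). 'naqut' -> 'naqat'
Rule 2: Consonant Assimilation: no voiced obstruent (b/d/g/v/z) stands immediately before a voiceless consonant (p/t/k/s/f). No change.
Rule 3: Final Devoicing: final consonant 't' is not one of the voiced obstruents b/d/g/v/z. No change.
Final form: 'naqat'

naqat


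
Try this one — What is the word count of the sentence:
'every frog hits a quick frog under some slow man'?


Split into words: every | frog | hits | a | quick | frog | under | some | slow | man = 10 words.

10


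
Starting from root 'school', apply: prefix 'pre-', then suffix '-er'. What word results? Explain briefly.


Step 1: Add prefix 'pre-' to 'school' = 'preschool'
Step 2: Add suffix '-er' to 'preschool' = 'preschooler'

preschooler


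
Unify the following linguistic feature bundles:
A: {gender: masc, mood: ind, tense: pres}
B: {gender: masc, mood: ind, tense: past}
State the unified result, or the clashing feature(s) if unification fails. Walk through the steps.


Compare features:
gender: A=masc vs B=masc -> unified: masc
mood: A=ind vs B=ind -> unified: ind
tense: A=pres vs B=past -> CLASH
Clash detected on feature 'tense' (pres vs past); unification fails.

CLASH on 'tense' (pres vs past)


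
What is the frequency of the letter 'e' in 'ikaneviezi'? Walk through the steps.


Letter 'e' in 'ikaneviezi': found at position(s) 5, 8 = 2 occurrence(s).

2


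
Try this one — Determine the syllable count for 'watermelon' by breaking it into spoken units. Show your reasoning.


Break 'watermelon' into syllables: wa-ter-mel-on -> wa | ter | mel | on = 4 syllables

4 syllables


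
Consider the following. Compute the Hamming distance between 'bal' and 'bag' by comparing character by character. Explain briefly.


Alignment:
Position 1: 'b' vs 'b' = match
Position 2: 'a' vs 'a' = match
Position 3: 'l' vs 'g' = DIFFER
Total differences: 1

1


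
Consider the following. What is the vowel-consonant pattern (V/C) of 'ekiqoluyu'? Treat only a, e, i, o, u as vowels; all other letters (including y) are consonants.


Letter mapping: e = V, k = C, i = V, q = C, o = V, l = C, u = V, y = C, u = V.

VCVCVCVCV


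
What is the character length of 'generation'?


Spell out 'generation' and number each letter: g(1), e(2), n(3), e(4), r(5), a(6), t(7), i(8), o(9), n(10). Total: 10 letters.

10


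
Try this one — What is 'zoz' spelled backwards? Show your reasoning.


Reverse 'zoz' character by character: 'zoz'.

zoz


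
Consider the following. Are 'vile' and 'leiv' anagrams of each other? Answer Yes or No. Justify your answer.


Sorted letters of 'vile': 'eilv'
Sorted letters of 'leiv': 'eilv'
They match.

Yes


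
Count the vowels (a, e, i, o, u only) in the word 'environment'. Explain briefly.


Vowels in 'environment': e, i, o, e = 4 vowels.

4


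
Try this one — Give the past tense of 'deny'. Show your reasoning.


Apply rule: Change -y to -ied. 'deny' becomes 'denied'.

denied


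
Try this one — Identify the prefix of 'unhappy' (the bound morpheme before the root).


The word 'unhappy' = 'un' (prefix) + 'happy' (root). The prefix is 'un'.

un


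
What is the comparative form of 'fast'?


Apply comparative formation (add -er): 'fast' -> 'faster'.

faster


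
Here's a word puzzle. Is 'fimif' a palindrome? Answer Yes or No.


Forward: 'fimif'
Reversed: 'fimif'
They are identical.

Yes


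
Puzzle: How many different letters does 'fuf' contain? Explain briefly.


Unique letters in 'fuf': {f, u} = 2 distinct letters.

2


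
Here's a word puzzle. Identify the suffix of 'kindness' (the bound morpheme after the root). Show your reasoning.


The word 'kindness' = 'kind' (root) + '-ness' (suffix). The suffix is '-ness'.

ness


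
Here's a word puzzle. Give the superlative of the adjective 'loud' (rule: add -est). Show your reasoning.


Apply superlative formation (add -est): 'loud' -> 'loudest'.

loudest


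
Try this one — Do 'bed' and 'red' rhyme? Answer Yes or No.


Rime (stressed vowel + following sounds) of 'bed': -ed = /ɛd/
Rime of 'red': -ed = /ɛd/
/ɛd/ and /ɛd/ are the same ending sound, so the words rhyme.

Yes


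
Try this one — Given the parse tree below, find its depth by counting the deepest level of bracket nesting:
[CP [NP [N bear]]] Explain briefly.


Count bracket nesting levels:
'[' at pos 0: depth = 1
'[' at pos 4: depth = 2
'[' at pos 8: depth = 3
Maximum depth reached: 3

3


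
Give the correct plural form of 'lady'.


Apply rule: Change -y to -ies (consonant + y). 'lady' becomes 'ladies'.

ladies


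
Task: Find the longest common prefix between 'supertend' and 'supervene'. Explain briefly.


Compare from the start: 5 characters match: 'super'. Mismatch at position 6: 't' vs 'v'.

super


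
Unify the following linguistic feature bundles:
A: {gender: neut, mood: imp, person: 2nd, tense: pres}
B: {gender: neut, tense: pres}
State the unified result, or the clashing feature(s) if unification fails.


Compare features:
gender: A=neut vs B=neut -> unified: neut
mood: A=imp vs B=_ -> unified: imp
person: A=2nd vs B=_ -> unified: 2nd
tense: A=pres vs B=pres -> unified: pres
No clashes found.

Unified: {gender: neut, mood: imp, person: 2nd, tense: pres}


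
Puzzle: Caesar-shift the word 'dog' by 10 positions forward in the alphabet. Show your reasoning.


Shift each letter by 10: d -> n, o -> y, g -> q. Result: 'nyq'.

nyq


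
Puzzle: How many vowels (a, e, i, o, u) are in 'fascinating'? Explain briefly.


Vowels in 'fascinating': a, i, a, i = 4 vowels.

4


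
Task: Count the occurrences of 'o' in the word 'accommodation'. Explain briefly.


Letter 'o' in 'accommodation': found at position(s) 4, 7, 12 = 3 occurrence(s).

3


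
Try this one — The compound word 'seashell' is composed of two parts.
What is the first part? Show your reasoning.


Split 'seashell' into 'sea' + 'shell'. The first part is 'sea'.

sea


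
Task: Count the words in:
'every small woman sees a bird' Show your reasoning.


Split into words: every | small | woman | sees | a | bird = 6 words.

6


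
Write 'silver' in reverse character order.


Reverse 'silver' character by character: 'revlis'.

revlis


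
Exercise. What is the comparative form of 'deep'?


Apply comparative formation (add -er): 'deep' -> 'deeper'.

deeper


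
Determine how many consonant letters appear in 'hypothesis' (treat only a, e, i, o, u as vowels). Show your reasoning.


Consonants in 'hypothesis': h, y, p, t, h, s, s = 7 consonants.

7


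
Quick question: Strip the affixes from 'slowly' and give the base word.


Remove suffix '-ly' from 'slowly' to get root 'slow'.

slow


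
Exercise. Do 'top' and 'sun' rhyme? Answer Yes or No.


Rime (stressed vowel + following sounds) of 'top': -op = /ɒp/
Rime of 'sun': -un = /ʌn/
/ɒp/ and /ʌn/ are different ending sounds, so the words do not rhyme.

No


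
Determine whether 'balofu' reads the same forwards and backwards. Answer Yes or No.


Forward: 'balofu'
Reversed: 'ufolab'
They differ.

No


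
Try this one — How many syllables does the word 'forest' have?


Break 'forest' into syllables: for-est -> for | est = 2 syllables

2 syllables


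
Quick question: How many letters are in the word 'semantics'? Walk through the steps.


Spell out 'semantics' and number each letter: s(1), e(2), m(3), a(4), n(5), t(6), i(7), c(8), s(9). Total: 9 letters.

9


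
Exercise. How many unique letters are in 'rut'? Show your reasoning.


Unique letters in 'rut': {r, t, u} = 3 distinct letters.

3


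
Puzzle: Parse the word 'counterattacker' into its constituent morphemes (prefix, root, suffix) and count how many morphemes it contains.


Step 1: Identify prefix: 'counter' (meaning: against)
Step 2: Identify root: 'attack'
Step 3: Identify suffix(es): 'er'
Decomposition: counter- (prefix: against) + attack (root) + -er (suffix: one who)
Total morphemes: 3

3 morphemes (counter- (prefix: against) + attack (root) + -er (suffix: one who))


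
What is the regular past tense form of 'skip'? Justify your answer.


Apply rule: Double final consonant and add -ed. 'skip' becomes 'skipped'.

skipped


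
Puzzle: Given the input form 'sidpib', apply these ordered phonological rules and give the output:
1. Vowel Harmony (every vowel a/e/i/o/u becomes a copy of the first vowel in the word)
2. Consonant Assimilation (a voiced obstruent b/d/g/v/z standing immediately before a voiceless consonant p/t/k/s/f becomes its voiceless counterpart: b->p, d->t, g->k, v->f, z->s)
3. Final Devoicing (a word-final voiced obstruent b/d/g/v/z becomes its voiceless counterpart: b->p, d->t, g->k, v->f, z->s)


Starting form: 'sidpib'
Rule 1: Vowel Harmony: all vowels already match. No change.
Rule 2: Consonant Assimilation: voiced obstruent before voiceless consonant becomes voiceless ('dp' -> 'tp'). 'sidpib' -> 'sitpib'
Rule 3: Final Devoicing: word-final voiced obstruent 'b' becomes voiceless 'p'. 'sitpib' -> 'sitpip'
Final form: 'sitpip'

sitpip


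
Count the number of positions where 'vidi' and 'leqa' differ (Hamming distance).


Alignment:
Position 1: 'v' vs 'l' = DIFFER
Position 2: 'i' vs 'e' = DIFFER
Position 3: 'd' vs 'q' = DIFFER
Position 4: 'i' vs 'a' = DIFFER
Total differences: 4

4


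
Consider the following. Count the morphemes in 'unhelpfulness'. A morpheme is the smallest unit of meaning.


Decomposition: un- (prefix) + help (root) + -ful (suffix) + -ness (suffix) = 4 morpheme(s)

4 morphemes


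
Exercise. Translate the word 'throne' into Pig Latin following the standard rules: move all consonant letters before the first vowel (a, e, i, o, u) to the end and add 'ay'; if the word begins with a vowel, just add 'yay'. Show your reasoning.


'throne': move consonant cluster 'thr' to end and add 'ay': 'onethray'.

onethray


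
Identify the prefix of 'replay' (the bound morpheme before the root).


The word 'replay' = 're' (prefix) + 'play' (root). The prefix is 're'.

re


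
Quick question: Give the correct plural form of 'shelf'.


Apply rule: Change -f to -ves. 'shelf' becomes 'shelves'.

shelves


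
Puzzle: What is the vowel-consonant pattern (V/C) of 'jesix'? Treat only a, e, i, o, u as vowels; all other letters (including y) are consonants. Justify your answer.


Letter mapping: j = C, e = V, s = C, i = V, x = C.

CVCVC


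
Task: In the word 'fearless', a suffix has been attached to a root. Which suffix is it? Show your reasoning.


The word 'fearless' = 'fear' (root) + '-less' (suffix). The suffix is '-less'.

less


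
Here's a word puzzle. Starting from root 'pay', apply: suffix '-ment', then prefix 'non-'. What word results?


Step 1: Add suffix '-ment' to 'pay' = 'payment'
Step 2: Add prefix 'non-' to 'payment' = 'nonpayment'

nonpayment


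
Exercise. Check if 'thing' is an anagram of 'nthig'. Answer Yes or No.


Sorted letters of 'thing': 'ghint'
Sorted letters of 'nthig': 'ghint'
They match.

Yes


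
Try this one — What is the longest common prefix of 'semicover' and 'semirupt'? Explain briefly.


Compare from the start: 4 characters match: 'semi'. Mismatch at position 5: 'c' vs 'r'.

semi


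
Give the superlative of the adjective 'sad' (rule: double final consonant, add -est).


Apply superlative formation (double final consonant, add -est): 'sad' -> 'saddest'.

saddest


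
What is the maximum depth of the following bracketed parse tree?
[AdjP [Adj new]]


Count bracket nesting levels:
'[' at pos 0: depth = 1
'[' at pos 6: depth = 2
Maximum depth reached: 2

2


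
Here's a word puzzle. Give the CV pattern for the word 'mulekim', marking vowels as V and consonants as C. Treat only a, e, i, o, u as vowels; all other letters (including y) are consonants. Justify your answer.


Letter mapping: m = C, u = V, l = C, e = V, k = C, i = V, m = C.

CVCVCVC


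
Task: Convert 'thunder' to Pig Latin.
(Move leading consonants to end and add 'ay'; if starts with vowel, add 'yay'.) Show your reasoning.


'thunder': move consonant cluster 'th' to end and add 'ay': 'underthay'.

underthay


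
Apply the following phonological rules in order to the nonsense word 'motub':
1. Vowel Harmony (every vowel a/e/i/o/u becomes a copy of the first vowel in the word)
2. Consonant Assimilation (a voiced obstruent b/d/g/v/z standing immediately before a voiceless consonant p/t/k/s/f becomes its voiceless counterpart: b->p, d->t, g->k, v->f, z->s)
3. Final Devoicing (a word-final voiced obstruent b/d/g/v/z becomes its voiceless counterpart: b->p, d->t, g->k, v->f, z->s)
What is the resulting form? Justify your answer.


Starting form: 'motub'
Rule 1: Vowel Harmony: all vowels become 'o' (matching first vowel). 'motub' -> 'motob'
Rule 2: Consonant Assimilation: no voiced obstruent (b/d/g/v/z) stands immediately before a voiceless consonant (p/t/k/s/f). No change.
Rule 3: Final Devoicing: word-final voiced obstruent 'b' becomes voiceless 'p'. 'motob' -> 'motop'
Final form: 'motop'

motop


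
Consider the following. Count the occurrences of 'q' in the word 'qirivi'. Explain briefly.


Letter 'q' in 'qirivi': found at position(s) 1 = 1 occurrence(s).

1


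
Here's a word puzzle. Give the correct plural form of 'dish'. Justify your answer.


Apply rule: Add -es (sibilant/fricative ending). 'dish' becomes 'dishes'.

dishes


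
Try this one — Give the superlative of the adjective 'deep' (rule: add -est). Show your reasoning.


Apply superlative formation (add -est): 'deep' -> 'deepest'.

deepest


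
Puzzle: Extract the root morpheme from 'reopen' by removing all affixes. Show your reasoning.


Remove prefix 're' from 'reopen' to get root 'open'.

open


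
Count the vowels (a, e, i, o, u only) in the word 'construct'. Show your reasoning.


Vowels in 'construct': o, u = 2 vowels.

2


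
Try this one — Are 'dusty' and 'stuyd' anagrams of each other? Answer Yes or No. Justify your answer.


Sorted letters of 'dusty': 'dstuy'
Sorted letters of 'stuyd': 'dstuy'
They match.

Yes


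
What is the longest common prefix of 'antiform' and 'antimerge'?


Compare from the start: 4 characters match: 'anti'. Mismatch at position 5: 'f' vs 'm'.

anti


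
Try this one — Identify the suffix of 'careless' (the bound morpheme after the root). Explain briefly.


The word 'careless' = 'care' (root) + '-less' (suffix). The suffix is '-less'.

less


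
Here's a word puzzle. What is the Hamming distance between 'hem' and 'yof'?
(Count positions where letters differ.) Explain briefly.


Alignment:
Position 1: 'h' vs 'y' = DIFFER
Position 2: 'e' vs 'o' = DIFFER
Position 3: 'm' vs 'f' = DIFFER
Total differences: 3

3


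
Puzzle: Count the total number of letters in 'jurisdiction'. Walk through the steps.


Spell out 'jurisdiction' and number each letter: j(1), u(2), r(3), i(4), s(5), d(6), i(7), c(8), t(9), i(10), o(11), n(12). Total: 12 letters.

12


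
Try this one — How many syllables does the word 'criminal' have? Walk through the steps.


Break 'criminal' into syllables: crim-i-nal -> crim | i | nal = 3 syllables

3 syllables


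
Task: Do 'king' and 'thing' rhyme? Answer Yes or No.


Rime (stressed vowel + following sounds) of 'king': -ing = /ɪŋ/
Rime of 'thing': -ing = /ɪŋ/
/ɪŋ/ and /ɪŋ/ are the same ending sound, so the words rhyme.

Yes


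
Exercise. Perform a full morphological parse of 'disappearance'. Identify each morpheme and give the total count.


Step 1: Identify prefix: 'dis' (meaning: not/apart)
Step 2: Identify root: 'appear'
Step 3: Identify suffix(es): 'ance'
Decomposition: dis- (prefix: not/apart) + appear (root) + -ance (suffix: state/act)
Total morphemes: 3

3 morphemes (dis- (prefix: not/apart) + appear (root) + -ance (suffix: state/act))


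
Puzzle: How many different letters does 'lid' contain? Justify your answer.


Unique letters in 'lid': {d, i, l} = 3 distinct letters.

3


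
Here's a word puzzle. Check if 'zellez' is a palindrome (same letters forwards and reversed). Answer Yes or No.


Forward: 'zellez'
Reversed: 'zellez'
They are identical.

Yes


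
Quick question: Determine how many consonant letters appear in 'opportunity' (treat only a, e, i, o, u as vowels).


Consonants in 'opportunity': p, p, r, t, n, t, y = 7 consonants.

7


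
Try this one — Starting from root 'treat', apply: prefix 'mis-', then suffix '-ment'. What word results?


Step 1: Add prefix 'mis-' to 'treat' = 'mistreat'
Step 2: Add suffix '-ment' to 'mistreat' = 'mistreatment'

mistreatment


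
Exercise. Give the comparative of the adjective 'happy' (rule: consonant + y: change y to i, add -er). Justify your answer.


Apply comparative formation (consonant + y: change y to i, add -er): 'happy' -> 'happier'.

happier


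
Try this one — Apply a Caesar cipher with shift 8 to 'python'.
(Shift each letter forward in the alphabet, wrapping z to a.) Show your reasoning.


Shift each letter by 8: p -> x, y -> g, t -> b, h -> p, o -> w, n -> v. Result: 'xgbpwv'.

xgbpwv


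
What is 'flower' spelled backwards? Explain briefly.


Reverse 'flower' character by character: 'rewolf'.

rewolf


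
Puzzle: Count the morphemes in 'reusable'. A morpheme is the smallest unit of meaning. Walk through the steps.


Decomposition: re- (prefix) + use (root) + -able (suffix) = 3 morpheme(s)

3 morphemes


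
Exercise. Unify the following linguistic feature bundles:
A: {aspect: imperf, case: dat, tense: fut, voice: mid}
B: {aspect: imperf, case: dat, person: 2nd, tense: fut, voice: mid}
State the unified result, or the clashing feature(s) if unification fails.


Compare features:
aspect: A=imperf vs B=imperf -> unified: imperf
case: A=dat vs B=dat -> unified: dat
person: A=_ vs B=2nd -> unified: 2nd
tense: A=fut vs B=fut -> unified: fut
voice: A=mid vs B=mid -> unified: mid
No clashes found.

Unified: {aspect: imperf, case: dat, person: 2nd, tense: fut, voice: mid}


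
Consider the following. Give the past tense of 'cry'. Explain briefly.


Apply rule: Change -y to -ied. 'cry' becomes 'cried'.

cried


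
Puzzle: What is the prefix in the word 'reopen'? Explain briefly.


The word 'reopen' = 're' (prefix) + 'open' (root). The prefix is 're'.

re


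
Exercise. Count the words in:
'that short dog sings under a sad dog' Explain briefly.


Split into words: that | short | dog | sings | under | a | sad | dog = 8 words.

8


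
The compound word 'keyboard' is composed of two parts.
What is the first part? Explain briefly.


Split 'keyboard' into 'key' + 'board'. The first part is 'key'.

key


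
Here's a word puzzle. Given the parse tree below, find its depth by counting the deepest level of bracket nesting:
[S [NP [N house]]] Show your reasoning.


Count bracket nesting levels:
'[' at pos 0: depth = 1
'[' at pos 3: depth = 2
'[' at pos 7: depth = 3
Maximum depth reached: 3

3


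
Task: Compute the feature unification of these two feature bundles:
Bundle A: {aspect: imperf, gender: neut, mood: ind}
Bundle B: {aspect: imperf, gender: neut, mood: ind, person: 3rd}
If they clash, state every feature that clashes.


Compare features:
aspect: A=imperf vs B=imperf -> unified: imperf
gender: A=neut vs B=neut -> unified: neut
mood: A=ind vs B=ind -> unified: ind
person: A=_ vs B=3rd -> unified: 3rd
No clashes found.

Unified: {aspect: imperf, gender: neut, mood: ind, person: 3rd}


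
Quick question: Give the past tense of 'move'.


Apply rule: Add -d (word ends in -e). 'move' becomes 'moved'.

moved


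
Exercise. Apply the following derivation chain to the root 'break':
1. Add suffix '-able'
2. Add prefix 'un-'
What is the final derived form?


Step 1: Add suffix '-able' to 'break' = 'breakable'
Step 2: Add prefix 'un-' to 'breakable' = 'unbreakable'

unbreakable


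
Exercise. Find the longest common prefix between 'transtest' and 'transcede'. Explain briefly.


Compare from the start: 5 characters match: 'trans'. Mismatch at position 6: 't' vs 'c'.

trans


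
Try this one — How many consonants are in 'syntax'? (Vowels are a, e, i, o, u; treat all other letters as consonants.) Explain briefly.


Consonants in 'syntax': s, y, n, t, x = 5 consonants.

5


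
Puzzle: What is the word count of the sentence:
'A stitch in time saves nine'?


Split into words: A | stitch | in | time | saves | nine = 6 words.

6


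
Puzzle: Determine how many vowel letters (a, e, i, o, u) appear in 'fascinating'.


Vowels in 'fascinating': a, i, a, i = 4 vowels.

4


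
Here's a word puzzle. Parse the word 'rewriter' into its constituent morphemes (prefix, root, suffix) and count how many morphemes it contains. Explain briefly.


Step 1: Identify prefix: 're' (meaning: again)
Step 2: Identify root: 'write'
Step 3: Identify suffix(es): 'er'
Decomposition: re- (prefix: again) + write (root) + -er (suffix: one who)
Total morphemes: 3

3 morphemes (re- (prefix: again) + write (root) + -er (suffix: one who))


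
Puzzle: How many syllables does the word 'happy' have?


Break 'happy' into syllables: hap-py -> hap | py = 2 syllables

2 syllables


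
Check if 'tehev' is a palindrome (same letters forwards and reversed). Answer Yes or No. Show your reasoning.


Forward: 'tehev'
Reversed: 'vehet'
They differ.

No


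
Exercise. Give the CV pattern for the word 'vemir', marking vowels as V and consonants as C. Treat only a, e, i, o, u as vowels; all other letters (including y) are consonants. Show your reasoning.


Letter mapping: v = C, e = V, m = C, i = V, r = C.

CVCVC


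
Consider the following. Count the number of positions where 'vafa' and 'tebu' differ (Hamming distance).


Alignment:
Position 1: 'v' vs 't' = DIFFER
Position 2: 'a' vs 'e' = DIFFER
Position 3: 'f' vs 'b' = DIFFER
Position 4: 'a' vs 'u' = DIFFER
Total differences: 4

4


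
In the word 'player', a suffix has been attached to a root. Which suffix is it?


The word 'player' = 'play' (root) + '-er' (suffix). The suffix is '-er'.

er


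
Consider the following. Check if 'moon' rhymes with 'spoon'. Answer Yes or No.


Rime (stressed vowel + following sounds) of 'moon': -oon = /uːn/
Rime of 'spoon': -oon = /uːn/
/uːn/ and /uːn/ are the same ending sound, so the words rhyme.

Yes


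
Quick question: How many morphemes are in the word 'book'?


Decomposition: book (free morpheme) = 1 morpheme(s)

1 morphemes


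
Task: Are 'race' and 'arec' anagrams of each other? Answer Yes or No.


Sorted letters of 'race': 'acer'
Sorted letters of 'arec': 'acer'
They match.

Yes


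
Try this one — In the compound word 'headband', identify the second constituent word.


Split 'headband' into 'head' + 'band'. The second part is 'band'.

band


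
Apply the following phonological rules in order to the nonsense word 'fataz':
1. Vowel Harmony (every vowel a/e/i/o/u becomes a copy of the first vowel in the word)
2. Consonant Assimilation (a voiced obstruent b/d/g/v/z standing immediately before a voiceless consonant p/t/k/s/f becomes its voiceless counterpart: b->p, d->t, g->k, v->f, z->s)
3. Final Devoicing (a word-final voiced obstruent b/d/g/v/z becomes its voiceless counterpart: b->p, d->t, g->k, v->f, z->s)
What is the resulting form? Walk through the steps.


Starting form: 'fataz'
Rule 1: Vowel Harmony: all vowels already match. No change.
Rule 2: Consonant Assimilation: no voiced obstruent (b/d/g/v/z) stands immediately before a voiceless consonant (p/t/k/s/f). No change.
Rule 3: Final Devoicing: word-final voiced obstruent 'z' becomes voiceless 's'. 'fataz' -> 'fatas'
Final form: 'fatas'

fatas


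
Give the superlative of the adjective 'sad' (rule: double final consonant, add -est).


Apply superlative formation (double final consonant, add -est): 'sad' -> 'saddest'.

saddest


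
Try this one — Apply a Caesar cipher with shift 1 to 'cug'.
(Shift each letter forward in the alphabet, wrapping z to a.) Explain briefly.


Shift each letter by 1: c -> d, u -> v, g -> h. Result: 'dvh'.

dvh


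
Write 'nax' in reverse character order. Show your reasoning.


Reverse 'nax' character by character: 'xan'.

xan


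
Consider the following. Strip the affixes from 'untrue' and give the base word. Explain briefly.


Remove prefix 'un' from 'untrue' to get root 'true'.

true


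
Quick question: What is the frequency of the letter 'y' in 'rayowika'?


Letter 'y' in 'rayowika': found at position(s) 3 = 1 occurrence(s).

1


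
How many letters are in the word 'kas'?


Spell out 'kas' and number each letter: k(1), a(2), s(3). Total: 3 letters.

3


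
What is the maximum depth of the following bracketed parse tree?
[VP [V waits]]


Count bracket nesting levels:
'[' at pos 0: depth = 1
'[' at pos 4: depth = 2
Maximum depth reached: 2

2


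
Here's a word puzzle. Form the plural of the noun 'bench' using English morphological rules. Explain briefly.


Apply rule: Add -es (sibilant/fricative ending). 'bench' becomes 'benches'.

benches


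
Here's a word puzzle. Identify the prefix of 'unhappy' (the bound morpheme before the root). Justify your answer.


The word 'unhappy' = 'un' (prefix) + 'happy' (root). The prefix is 'un'.

un


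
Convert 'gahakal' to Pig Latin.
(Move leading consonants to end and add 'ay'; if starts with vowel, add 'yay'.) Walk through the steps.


'gahakal': move consonant cluster 'g' to end and add 'ay': 'ahakalgay'.

ahakalgay


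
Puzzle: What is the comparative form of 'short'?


Apply comparative formation (add -er): 'short' -> 'shorter'.

shorter


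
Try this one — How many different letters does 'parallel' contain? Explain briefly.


Unique letters in 'parallel': {a, e, l, p, r} = 5 distinct letters.

5


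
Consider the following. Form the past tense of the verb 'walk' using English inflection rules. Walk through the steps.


Apply rule: Add -ed. 'walk' becomes 'walked'.

walked


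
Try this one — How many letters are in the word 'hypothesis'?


Spell out 'hypothesis' and number each letter: h(1), y(2), p(3), o(4), t(5), h(6), e(7), s(8), i(9), s(10). Total: 10 letters.

10


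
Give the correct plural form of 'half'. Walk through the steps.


Apply rule: Change -f to -ves. 'half' becomes 'halves'.

halves


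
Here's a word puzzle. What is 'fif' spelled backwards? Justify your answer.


Reverse 'fif' character by character: 'fif'.

fif


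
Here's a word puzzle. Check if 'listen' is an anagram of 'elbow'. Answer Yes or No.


Sorted letters of 'listen': 'eilnst'
Sorted letters of 'elbow': 'below'
They do not match.

No


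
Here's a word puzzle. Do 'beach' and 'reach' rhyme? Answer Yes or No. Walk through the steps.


Rime (stressed vowel + following sounds) of 'beach': -each = /iːtʃ/
Rime of 'reach': -each = /iːtʃ/
/iːtʃ/ and /iːtʃ/ are the same ending sound, so the words rhyme.

Yes


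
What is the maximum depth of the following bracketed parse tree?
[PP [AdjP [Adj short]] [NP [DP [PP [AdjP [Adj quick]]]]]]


Count bracket nesting levels:
'[' at pos 0: depth = 1
'[' at pos 4: depth = 2
'[' at pos 10: depth = 3
'[' at pos 23: depth = 2
'[' at pos 27: depth = 3
'[' at pos 31: depth = 4
'[' at pos 35: depth = 5
'[' at pos 41: depth = 6
Maximum depth reached: 6

6


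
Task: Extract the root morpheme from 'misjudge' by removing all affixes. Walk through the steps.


Remove prefix 'mis' from 'misjudge' to get root 'judge'.

judge


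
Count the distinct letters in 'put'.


Unique letters in 'put': {p, t, u} = 3 distinct letters.

3


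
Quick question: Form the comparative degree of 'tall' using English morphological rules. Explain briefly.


Apply comparative formation (add -er): 'tall' -> 'taller'.

taller


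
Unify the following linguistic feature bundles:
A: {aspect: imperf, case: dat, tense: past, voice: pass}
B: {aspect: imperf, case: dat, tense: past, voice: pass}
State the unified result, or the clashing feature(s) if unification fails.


Compare features:
aspect: A=imperf vs B=imperf -> unified: imperf
case: A=dat vs B=dat -> unified: dat
tense: A=past vs B=past -> unified: past
voice: A=pass vs B=pass -> unified: pass
No clashes found.

Unified: {aspect: imperf, case: dat, tense: past, voice: pass}


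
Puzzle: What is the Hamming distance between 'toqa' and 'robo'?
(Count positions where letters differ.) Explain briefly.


Alignment:
Position 1: 't' vs 'r' = DIFFER
Position 2: 'o' vs 'o' = match
Position 3: 'q' vs 'b' = DIFFER
Position 4: 'a' vs 'o' = DIFFER
Total differences: 3

3


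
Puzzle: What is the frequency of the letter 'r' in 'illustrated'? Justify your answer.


Letter 'r' in 'illustrated': found at position(s) 7 = 1 occurrence(s).

1


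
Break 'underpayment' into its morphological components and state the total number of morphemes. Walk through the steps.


Step 1: Identify prefix: 'under' (meaning: beneath/insufficient)
Step 2: Identify root: 'pay'
Step 3: Identify suffix(es): 'ment'
Decomposition: under- (prefix: beneath/insufficient) + pay (root) + -ment (suffix: action/result)
Total morphemes: 3

3 morphemes (under- (prefix: beneath/insufficient) + pay (root) + -ment (suffix: action/result))


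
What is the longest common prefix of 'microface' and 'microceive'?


Compare from the start: 5 characters match: 'micro'. Mismatch at position 6: 'f' vs 'c'.

micro


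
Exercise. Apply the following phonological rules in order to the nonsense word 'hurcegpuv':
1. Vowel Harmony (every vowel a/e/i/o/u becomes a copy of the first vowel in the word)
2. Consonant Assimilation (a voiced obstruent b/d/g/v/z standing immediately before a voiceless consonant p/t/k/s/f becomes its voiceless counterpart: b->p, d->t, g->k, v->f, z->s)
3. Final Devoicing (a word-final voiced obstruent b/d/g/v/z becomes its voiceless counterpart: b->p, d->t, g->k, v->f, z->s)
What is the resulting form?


Starting form: 'hurcegpuv'
Rule 1: Vowel Harmony: all vowels become 'u' (matching first vowel). 'hurcegpuv' -> 'hurcugpuv'
Rule 2: Consonant Assimilation: voiced obstruent before voiceless consonant becomes voiceless ('gp' -> 'kp'). 'hurcugpuv' -> 'hurcukpuv'
Rule 3: Final Devoicing: word-final voiced obstruent 'v' becomes voiceless 'f'. 'hurcukpuv' -> 'hurcukpuf'
Final form: 'hurcukpuf'

hurcukpuf


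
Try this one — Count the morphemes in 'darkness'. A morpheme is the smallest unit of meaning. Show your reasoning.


Decomposition: dark (root) + -ness (suffix) = 2 morpheme(s)

2 morphemes


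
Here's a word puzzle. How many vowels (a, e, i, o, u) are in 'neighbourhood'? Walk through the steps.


Vowels in 'neighbourhood': e, i, o, u, o, o = 6 vowels.

6


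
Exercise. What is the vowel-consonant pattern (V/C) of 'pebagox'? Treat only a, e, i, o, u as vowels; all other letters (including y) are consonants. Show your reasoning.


Letter mapping: p = C, e = V, b = C, a = V, g = C, o = V, x = C.

CVCVCVC


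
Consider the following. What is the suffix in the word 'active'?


The word 'active' = 'act' (root) + '-ive' (suffix). The suffix is '-ive'.

ive


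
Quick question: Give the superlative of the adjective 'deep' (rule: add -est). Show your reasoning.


Apply superlative formation (add -est): 'deep' -> 'deepest'.

deepest


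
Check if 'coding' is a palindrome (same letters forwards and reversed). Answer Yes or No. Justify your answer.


Forward: 'coding'
Reversed: 'gnidoc'
They differ.

No


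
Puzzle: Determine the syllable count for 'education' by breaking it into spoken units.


Break 'education' into syllables: ed-u-ca-tion -> ed | u | ca | tion = 4 syllables

4 syllables


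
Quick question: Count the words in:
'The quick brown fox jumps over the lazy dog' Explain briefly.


Split into words: The | quick | brown | fox | jumps | over | the | lazy | dog = 9 words.

9


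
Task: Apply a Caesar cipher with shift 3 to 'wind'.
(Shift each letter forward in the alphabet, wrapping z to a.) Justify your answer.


Shift each letter by 3: w -> z, i -> l, n -> q, d -> g. Result: 'zlqg'.

zlqg


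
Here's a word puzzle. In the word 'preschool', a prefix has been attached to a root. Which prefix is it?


The word 'preschool' = 'pre' (prefix) + 'school' (root). The prefix is 'pre'.

pre


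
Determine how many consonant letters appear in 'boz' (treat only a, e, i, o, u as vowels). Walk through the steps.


Consonants in 'boz': b, z = 2 consonants.

2


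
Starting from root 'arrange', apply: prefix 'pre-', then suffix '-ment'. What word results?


Step 1: Add prefix 'pre-' to 'arrange' = 'prearrange'
Step 2: Add suffix '-ment' to 'prearrange' = 'prearrangement'

prearrangement


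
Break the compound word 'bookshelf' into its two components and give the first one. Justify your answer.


Split 'bookshelf' into 'book' + 'shelf'. The first part is 'book'.

book


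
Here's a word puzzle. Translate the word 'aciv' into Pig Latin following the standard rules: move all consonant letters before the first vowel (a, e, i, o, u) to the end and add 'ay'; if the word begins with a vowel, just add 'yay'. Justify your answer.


'aciv' starts with a vowel, so add 'yay': 'acivyay'.

acivyay


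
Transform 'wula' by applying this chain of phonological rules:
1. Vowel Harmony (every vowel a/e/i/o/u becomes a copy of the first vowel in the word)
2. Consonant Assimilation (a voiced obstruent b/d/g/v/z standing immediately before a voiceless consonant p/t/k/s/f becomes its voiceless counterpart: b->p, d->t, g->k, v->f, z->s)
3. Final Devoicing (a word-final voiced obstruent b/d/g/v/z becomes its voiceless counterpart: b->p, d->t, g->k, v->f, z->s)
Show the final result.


Starting form: 'wula'
Rule 1: Vowel Harmony: all vowels become 'u' (matching first vowel). 'wula' -> 'wulu'
Rule 2: Consonant Assimilation: no voiced obstruent (b/d/g/v/z) stands immediately before a voiceless consonant (p/t/k/s/f). No change.
Rule 3: Final Devoicing: the word ends in the vowel 'u', not a consonant. No change.
Final form: 'wulu'

wulu


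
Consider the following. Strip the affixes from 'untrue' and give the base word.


Remove prefix 'un' from 'untrue' to get root 'true'.

true


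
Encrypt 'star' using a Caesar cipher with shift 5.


Shift each letter by 5: s -> x, t -> y, a -> f, r -> w. Result: 'xyfw'.

xyfw


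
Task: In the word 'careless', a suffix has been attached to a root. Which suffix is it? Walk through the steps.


The word 'careless' = 'care' (root) + '-less' (suffix). The suffix is '-less'.

less


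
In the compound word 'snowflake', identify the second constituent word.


Split 'snowflake' into 'snow' + 'flake'. The second part is 'flake'.

flake


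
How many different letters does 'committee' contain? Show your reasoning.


Unique letters in 'committee': {c, e, i, m, o, t} = 6 distinct letters.

6


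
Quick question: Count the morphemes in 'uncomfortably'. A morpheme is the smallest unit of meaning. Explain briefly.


Decomposition: un- (prefix) + comfort (root) + -able (suffix) + -ly (suffix) = 4 morpheme(s)

4 morphemes


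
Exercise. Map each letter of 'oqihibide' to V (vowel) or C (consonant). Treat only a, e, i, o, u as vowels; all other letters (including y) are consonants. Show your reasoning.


Letter mapping: o = V, q = C, i = V, h = C, i = V, b = C, i = V, d = C, e = V.

VCVCVCVCV


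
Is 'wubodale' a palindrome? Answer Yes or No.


Forward: 'wubodale'
Reversed: 'eladobuw'
They differ.

No


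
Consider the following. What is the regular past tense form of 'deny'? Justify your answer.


Apply rule: Change -y to -ied. 'deny' becomes 'denied'.

denied


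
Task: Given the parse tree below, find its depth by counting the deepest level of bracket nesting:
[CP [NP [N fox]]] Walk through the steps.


Count bracket nesting levels:
'[' at pos 0: depth = 1
'[' at pos 4: depth = 2
'[' at pos 8: depth = 3
Maximum depth reached: 3

3


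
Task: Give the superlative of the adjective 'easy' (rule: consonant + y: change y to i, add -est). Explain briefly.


Apply superlative formation (consonant + y: change y to i, add -est): 'easy' -> 'easiest'.

easiest


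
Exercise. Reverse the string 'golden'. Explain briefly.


Reverse 'golden' character by character: 'nedlog'.

nedlog


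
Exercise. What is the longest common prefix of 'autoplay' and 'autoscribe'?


Compare from the start: 4 characters match: 'auto'. Mismatch at position 5: 'p' vs 's'.

auto


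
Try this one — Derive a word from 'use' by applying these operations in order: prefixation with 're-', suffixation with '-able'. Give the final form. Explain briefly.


Step 1: Add prefix 're-' to 'use' = 'reuse'
Step 2: Add suffix '-able' to 'reuse' = 'reusable'

reusable


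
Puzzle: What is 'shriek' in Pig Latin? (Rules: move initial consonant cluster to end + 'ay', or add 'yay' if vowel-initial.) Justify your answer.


'shriek': move consonant cluster 'shr' to end and add 'ay': 'iekshray'.

iekshray


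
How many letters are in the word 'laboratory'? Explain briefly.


Spell out 'laboratory' and number each letter: l(1), a(2), b(3), o(4), r(5), a(6), t(7), o(8), r(9), y(10). Total: 10 letters.

10


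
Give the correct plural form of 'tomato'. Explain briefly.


Apply rule: Add -es (consonant + o). 'tomato' becomes 'tomatoes'.

tomatoes


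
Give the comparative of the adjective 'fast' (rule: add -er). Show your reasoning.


Apply comparative formation (add -er): 'fast' -> 'faster'.

faster


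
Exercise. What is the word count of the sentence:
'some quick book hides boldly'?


Split into words: some | quick | book | hides | boldly = 5 words.

5


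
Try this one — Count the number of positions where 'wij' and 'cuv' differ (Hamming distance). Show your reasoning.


Alignment:
Position 1: 'w' vs 'c' = DIFFER
Position 2: 'i' vs 'u' = DIFFER
Position 3: 'j' vs 'v' = DIFFER
Total differences: 3

3


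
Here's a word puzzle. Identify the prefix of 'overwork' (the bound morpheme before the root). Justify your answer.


The word 'overwork' = 'over' (prefix) + 'work' (root). The prefix is 'over'.

over


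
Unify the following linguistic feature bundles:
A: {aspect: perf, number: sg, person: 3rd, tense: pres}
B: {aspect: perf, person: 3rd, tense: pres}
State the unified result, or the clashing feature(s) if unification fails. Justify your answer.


Compare features:
aspect: A=perf vs B=perf -> unified: perf
number: A=sg vs B=_ -> unified: sg
person: A=3rd vs B=3rd -> unified: 3rd
tense: A=pres vs B=pres -> unified: pres
No clashes found.

Unified: {aspect: perf, number: sg, person: 3rd, tense: pres}


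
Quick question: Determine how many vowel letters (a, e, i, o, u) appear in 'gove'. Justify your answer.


Vowels in 'gove': o, e = 2 vowels.

2
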